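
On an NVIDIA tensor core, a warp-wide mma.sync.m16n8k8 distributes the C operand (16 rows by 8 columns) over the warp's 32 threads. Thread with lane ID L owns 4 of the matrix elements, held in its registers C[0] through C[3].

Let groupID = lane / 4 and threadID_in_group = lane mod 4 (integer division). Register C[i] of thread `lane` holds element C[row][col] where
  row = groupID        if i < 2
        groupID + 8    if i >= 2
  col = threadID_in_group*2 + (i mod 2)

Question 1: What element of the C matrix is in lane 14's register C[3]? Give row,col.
14: gr=3,th=2
[3] (3+8,2*2+1) = (11,5)

11,5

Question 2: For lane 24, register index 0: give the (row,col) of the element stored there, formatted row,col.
6,0

24: G=6,T=0
[0] (6+0,0*2+0) = (6,0)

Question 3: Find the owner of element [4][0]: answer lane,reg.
16,0

r:4=>grp=4,rB=0  c:0=>tig=0,lo=0
L=4*4+0=16  i=0*2+0=0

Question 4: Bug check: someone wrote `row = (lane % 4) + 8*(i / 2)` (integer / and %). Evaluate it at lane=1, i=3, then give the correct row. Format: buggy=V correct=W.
buggy=9 correct=8

`(lane % 4) + 8*(i / 2)`[1,3]⇒9
L=1⇒gr=1>>2=0, th=1&3=1
[3]⇒row 0+8=8  col 1·2+1=3
row: 9 vs 8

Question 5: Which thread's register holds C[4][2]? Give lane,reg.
r=4→G=4,rhi=0  c=2→T=1,p=0
L=4*4+1=17  i=0*2+0=0

17,0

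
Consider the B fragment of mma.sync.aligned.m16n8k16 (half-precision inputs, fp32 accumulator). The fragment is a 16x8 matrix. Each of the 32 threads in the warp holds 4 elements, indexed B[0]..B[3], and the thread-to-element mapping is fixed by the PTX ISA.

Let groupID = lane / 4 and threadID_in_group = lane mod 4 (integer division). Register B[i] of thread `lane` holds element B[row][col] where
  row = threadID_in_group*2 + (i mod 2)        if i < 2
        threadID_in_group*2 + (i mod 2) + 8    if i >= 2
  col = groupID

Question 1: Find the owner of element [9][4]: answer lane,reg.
16,3

c=4->g=4  r=9->rb=1,t=0,b0=1
L=4*4+0=16  i=1*2+1=3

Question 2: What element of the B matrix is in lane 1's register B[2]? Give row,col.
lane 1⇒1/4=0, 1 mod 4=1
i=2  r:2·1+0+8⇒10  c:0

10,0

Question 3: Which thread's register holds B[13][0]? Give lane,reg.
2,3

c: 0->gid=0  r: 13->r8=1,tid=2,i&1=1
L=0*4+2=2  i=1*2+1=3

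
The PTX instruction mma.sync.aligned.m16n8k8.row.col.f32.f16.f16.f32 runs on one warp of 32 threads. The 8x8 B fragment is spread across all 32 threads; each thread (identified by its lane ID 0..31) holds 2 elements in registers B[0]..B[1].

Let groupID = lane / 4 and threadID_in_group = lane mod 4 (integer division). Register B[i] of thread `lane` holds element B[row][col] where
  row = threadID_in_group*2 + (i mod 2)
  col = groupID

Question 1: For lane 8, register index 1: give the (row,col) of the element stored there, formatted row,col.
lane 8->8/4=2, 8 mod 4=0
i=1  r:2·0+1->1  c:2

1,2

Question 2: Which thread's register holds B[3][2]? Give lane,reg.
9,1

c=2->g=2  r=3->t=1,b0=1
L=2*4+1=9  i=1=1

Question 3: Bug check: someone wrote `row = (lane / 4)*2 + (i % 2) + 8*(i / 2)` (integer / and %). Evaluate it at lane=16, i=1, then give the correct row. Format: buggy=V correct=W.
buggy=9 correct=1

`(lane / 4)*2 + (i % 2) + 8*(i / 2)`[16,1]->9
16: gid=4,tid=0
[1] (0*2+1,4) = (1,4)
row: 9 vs 1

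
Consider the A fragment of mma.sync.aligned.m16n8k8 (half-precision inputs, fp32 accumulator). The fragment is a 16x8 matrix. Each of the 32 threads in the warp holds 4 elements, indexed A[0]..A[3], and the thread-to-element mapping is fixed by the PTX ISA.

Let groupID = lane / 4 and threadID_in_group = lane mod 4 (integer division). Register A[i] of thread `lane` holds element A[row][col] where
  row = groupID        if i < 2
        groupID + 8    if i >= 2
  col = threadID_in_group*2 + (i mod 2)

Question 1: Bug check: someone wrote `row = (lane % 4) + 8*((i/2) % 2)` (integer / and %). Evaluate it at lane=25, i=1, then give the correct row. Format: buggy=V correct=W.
buggy=1 correct=6

`(lane % 4) + 8*((i/2) % 2)`[25,1]⇒1
lane 25⇒25/4=6, 25 mod 4=1
i=1  r:6+0⇒6  c:2·1+1⇒3
row: 1 vs 6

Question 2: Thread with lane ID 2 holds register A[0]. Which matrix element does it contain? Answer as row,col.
2: G=0,T=2
[0] (0+0,2*2+0) = (0,4)

0,4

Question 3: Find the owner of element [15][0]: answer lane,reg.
r=15→G=7,rhi=1  c=0→T=0,p=0
L=7*4+0=28  i=1*2+0=2

28,2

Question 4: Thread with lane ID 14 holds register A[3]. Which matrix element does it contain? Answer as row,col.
11,5

lane 14⇒14/4=3, 14 mod 4=2
i=3  r:3+8⇒11  c:2·2+1⇒5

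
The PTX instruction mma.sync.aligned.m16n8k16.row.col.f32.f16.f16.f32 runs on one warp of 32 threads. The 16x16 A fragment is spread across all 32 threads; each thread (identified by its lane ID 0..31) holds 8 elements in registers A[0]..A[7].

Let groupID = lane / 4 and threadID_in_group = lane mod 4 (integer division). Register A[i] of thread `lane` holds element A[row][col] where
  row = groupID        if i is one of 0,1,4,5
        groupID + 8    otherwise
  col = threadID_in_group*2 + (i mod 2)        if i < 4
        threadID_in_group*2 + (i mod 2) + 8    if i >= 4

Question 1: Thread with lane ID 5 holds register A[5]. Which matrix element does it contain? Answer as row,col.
1,11

5: grp=1,tig=1
[5] (1+0,1*2+1+8) = (1,11)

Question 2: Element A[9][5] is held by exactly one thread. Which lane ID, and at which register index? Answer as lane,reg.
r=9->g=1,rb=1  c=5->cb=0,t=2,b0=1
L=1*4+2=6  i=0*4+1*2+1=3

6,3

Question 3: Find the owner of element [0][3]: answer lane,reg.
r=0→G=0,rhi=0  c=3→chi=0,T=1,p=1
L=0*4+1=1  i=0*4+0*2+1=1

1,1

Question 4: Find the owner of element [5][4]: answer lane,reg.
r=5→G=5,rhi=0  c=4→chi=0,T=2,p=0
L=5*4+2=22  i=0*4+0*2+0=0

22,0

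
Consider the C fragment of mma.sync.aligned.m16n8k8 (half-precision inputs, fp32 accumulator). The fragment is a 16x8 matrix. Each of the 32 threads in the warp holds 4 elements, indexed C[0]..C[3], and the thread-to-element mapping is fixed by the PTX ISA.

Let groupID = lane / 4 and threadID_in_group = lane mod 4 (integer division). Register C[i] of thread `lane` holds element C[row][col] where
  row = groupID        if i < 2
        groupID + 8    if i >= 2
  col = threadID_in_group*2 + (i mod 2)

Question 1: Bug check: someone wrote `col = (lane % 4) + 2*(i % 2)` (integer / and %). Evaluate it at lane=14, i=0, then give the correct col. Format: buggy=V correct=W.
`(lane % 4) + 2*(i % 2)`[14,0]->2
lane 14->14/4=3, 14 mod 4=2
i=0  r:3+0->3  c:2·2+0->4
col: 2 vs 4

buggy=2 correct=4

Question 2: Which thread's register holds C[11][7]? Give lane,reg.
15,3

r=11→G=3,rhi=1  c=7→T=3,p=1
L=3*4+3=15  i=1*2+1=3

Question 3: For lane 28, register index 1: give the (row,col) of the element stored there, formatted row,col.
lane 28->28/4=7, 28 mod 4=0
i=1  r:7+0->7  c:2·0+1->1

7,1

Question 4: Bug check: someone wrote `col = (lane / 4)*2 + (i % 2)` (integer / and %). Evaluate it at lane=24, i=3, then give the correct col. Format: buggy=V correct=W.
buggy=13 correct=1

`(lane / 4)*2 + (i % 2)`[24,3]→13
lane 24→24/4=6, 24 mod 4=0
i=3  r:6+8→14  c:2·0+1→1
col: 13 vs 1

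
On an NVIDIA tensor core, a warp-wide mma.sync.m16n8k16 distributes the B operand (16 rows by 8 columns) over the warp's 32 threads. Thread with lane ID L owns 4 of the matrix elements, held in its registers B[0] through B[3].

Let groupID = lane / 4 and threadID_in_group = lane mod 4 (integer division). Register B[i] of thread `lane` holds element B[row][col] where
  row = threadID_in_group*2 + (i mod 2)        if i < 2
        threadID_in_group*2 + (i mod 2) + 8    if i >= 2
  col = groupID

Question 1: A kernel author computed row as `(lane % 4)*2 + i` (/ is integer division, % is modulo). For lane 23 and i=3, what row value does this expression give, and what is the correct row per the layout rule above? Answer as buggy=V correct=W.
`(lane % 4)*2 + i`[23,3]->9
lane 23: gid=5 (23/4), tid=3 (23%4)
i=3: r=3*2+1+8=15, c=gid=5
row: 9 vs 15

buggy=9 correct=15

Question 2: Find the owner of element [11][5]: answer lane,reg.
21,3

c=5->g=5  r=11->rb=1,t=1,b0=1
L=5*4+1=21  i=1*2+1=3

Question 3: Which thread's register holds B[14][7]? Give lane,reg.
31,2

c=7→G=7  r=14→rhi=1,T=3,p=0
L=7*4+3=31  i=1*2+0=2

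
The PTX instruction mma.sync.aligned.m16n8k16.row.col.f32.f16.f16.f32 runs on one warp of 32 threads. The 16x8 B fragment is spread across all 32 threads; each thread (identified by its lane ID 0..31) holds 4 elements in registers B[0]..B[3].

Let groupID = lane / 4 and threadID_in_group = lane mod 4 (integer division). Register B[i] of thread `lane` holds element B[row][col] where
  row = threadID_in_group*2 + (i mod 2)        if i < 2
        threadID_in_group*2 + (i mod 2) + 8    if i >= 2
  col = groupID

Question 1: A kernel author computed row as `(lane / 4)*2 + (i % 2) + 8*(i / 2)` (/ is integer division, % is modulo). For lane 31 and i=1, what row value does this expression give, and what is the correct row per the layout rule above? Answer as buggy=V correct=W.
buggy=15 correct=7

`(lane / 4)*2 + (i % 2) + 8*(i / 2)`[31,1]→15
L=31→G=31>>2=7, T=31&3=3
[1]→row 3·2+1+0=7  col G=7
row: 15 vs 7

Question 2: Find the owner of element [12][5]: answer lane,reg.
22,2

c=5⇒gr=5  r=12⇒Rb=1,th=2,odd=0
L=5*4+2=22  i=1*2+0=2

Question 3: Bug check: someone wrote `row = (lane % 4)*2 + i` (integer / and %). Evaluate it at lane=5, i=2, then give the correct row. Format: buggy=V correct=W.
buggy=4 correct=10

`(lane % 4)*2 + i`[5,2]=>4
lane 5=>5/4=1, 5 mod 4=1
i=2  r:2·1+0+8=>10  c:1
row: 4 vs 10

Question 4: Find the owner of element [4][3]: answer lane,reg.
14,0

c: 3->gid=3  r: 4->r8=0,tid=2,i&1=0
L=3*4+2=14  i=0*2+0=0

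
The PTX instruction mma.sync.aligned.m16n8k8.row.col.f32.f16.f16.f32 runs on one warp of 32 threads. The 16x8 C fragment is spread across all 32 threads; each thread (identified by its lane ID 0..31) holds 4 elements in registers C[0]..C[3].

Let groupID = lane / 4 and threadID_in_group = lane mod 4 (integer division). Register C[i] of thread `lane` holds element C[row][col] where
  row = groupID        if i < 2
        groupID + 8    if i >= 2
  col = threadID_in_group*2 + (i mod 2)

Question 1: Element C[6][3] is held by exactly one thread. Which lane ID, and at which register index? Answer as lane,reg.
r: 6->gid=6,r8=0  c: 3->tid=1,i&1=1
L=6*4+1=25  i=0*2+1=1

25,1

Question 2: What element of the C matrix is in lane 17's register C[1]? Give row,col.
4,3

17: G=4,T=1
[1] (4+0,1*2+1) = (4,3)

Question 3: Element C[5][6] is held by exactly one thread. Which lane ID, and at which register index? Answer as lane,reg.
r:5=>grp=5,rB=0  c:6=>tig=3,lo=0
L=5*4+3=23  i=0*2+0=0

23,0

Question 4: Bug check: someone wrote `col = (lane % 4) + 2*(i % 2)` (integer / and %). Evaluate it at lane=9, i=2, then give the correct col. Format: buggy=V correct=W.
buggy=1 correct=2

`(lane % 4) + 2*(i % 2)`[9,2]⇒1
lane 9⇒9/4=2, 9 mod 4=1
i=2  r:2+8⇒10  c:2·1+0⇒2
col: 1 vs 2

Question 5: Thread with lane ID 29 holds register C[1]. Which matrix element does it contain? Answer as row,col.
7,3

29: gr=7,th=1
[1] (7+0,1*2+1) = (7,3)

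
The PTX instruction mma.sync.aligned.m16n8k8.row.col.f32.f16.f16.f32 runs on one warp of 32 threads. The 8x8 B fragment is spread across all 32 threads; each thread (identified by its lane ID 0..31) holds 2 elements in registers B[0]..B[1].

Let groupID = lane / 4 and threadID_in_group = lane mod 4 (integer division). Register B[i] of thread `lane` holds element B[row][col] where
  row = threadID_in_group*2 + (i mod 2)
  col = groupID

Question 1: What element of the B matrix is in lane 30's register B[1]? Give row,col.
5,7

lane 30: gid=7 (30/4), tid=2 (30%4)
i=1: r=2*2+1=5, c=gid=7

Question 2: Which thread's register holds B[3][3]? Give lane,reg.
c=3⇒gr=3  r=3⇒th=1,odd=1
L=3*4+1=13  i=1=1

13,1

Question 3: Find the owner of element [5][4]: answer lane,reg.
c=4→G=4  r=5→T=2,p=1
L=4*4+2=18  i=1=1

18,1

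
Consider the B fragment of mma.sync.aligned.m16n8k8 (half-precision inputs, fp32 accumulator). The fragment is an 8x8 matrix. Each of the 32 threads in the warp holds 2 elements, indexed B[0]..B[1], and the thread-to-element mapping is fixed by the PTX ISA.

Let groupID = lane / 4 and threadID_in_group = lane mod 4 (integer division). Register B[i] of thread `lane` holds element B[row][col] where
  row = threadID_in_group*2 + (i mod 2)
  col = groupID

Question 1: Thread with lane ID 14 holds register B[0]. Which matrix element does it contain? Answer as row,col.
4,3

L=14->g=14>>2=3, t=14&3=2
[0]->row 2·2+0=4  col g=3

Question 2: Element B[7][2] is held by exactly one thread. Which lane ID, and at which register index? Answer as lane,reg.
c: 2->gid=2  r: 7->tid=3,i&1=1
L=2*4+3=11  i=1=1

11,1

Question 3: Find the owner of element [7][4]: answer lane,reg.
c:4=>grp=4  r:7=>tig=3,lo=1
L=4*4+3=19  i=1=1

19,1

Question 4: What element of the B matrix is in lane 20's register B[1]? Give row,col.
1,5

lane 20: G=5 (20/4), T=0 (20%4)
i=1: r=0*2+1=1, c=G=5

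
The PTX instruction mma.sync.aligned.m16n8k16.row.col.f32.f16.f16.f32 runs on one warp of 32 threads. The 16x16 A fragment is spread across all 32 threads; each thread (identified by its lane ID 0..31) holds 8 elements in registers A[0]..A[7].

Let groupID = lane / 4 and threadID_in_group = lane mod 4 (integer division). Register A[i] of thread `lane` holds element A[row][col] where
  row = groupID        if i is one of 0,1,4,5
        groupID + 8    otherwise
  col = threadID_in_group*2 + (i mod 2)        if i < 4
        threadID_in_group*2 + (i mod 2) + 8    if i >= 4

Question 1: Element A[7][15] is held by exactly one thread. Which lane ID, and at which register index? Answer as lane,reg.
r=7⇒gr=7,Rb=0  c=15⇒Cb=1,th=3,odd=1
L=7*4+3=31  i=1*4+0*2+1=5

31,5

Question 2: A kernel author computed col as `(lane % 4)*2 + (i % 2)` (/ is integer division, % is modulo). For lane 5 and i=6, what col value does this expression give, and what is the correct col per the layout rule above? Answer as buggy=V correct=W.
buggy=2 correct=10

`(lane % 4)*2 + (i % 2)`[5,6]=>2
5: grp=1,tig=1
[6] (1+8,1*2+0+8) = (9,10)
col: 2 vs 10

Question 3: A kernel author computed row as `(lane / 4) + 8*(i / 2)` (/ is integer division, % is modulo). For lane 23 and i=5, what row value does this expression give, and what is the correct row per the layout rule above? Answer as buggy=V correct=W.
buggy=21 correct=5

`(lane / 4) + 8*(i / 2)`[23,5]⇒21
lane 23⇒23/4=5, 23 mod 4=3
i=5  r:5+0⇒5  c:2·3+1+8⇒15
row: 21 vs 5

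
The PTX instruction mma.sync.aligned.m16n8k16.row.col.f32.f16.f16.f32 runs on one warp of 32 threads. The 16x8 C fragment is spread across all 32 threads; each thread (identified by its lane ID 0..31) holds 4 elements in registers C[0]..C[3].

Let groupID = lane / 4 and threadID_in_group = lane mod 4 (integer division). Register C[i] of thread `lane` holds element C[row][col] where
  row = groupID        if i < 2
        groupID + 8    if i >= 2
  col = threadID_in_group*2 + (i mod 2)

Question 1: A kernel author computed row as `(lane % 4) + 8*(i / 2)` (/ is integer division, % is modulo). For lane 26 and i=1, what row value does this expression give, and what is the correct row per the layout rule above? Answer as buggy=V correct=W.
buggy=2 correct=6

`(lane % 4) + 8*(i / 2)`[26,1]->2
L=26->g=26>>2=6, t=26&3=2
[1]->row 6+0=6  col 2·2+1=5
row: 2 vs 6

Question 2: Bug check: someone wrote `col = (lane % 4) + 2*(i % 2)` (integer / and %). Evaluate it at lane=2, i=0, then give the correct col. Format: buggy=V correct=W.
`(lane % 4) + 2*(i % 2)`[2,0]->2
2: g=0,t=2
[0] (0+0,2*2+0) = (0,4)
col: 2 vs 4

buggy=2 correct=4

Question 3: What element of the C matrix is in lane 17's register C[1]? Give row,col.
4,3

lane 17: gr=4 (17/4), th=1 (17%4)
i=1: r=4+0=4, c=1*2+1=3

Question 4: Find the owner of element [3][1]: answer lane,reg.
12,1

r=3->g=3,rb=0  c=1->t=0,b0=1
L=3*4+0=12  i=0*2+1=1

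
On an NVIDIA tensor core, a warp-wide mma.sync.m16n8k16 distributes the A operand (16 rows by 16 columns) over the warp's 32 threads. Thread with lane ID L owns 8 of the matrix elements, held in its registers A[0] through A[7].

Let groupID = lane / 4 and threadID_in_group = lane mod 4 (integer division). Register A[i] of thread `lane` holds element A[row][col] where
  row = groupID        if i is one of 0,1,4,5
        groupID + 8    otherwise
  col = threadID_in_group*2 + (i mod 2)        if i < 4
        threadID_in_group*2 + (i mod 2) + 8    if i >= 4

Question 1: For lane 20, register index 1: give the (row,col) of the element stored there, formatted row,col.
5,1

20: grp=5,tig=0
[1] (5+0,0*2+1+0) = (5,1)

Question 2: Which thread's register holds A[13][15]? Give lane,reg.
23,7

r:13=>grp=5,rB=1  c:15=>cB=1,tig=3,lo=1
L=5*4+3=23  i=1*4+1*2+1=7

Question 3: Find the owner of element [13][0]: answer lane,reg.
r: 13->gid=5,r8=1  c: 0->c8=0,tid=0,i&1=0
L=5*4+0=20  i=0*4+1*2+0=2

20,2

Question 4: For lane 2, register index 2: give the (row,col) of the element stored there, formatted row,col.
8,4

2: gr=0,th=2
[2] (0+8,2*2+0+0) = (8,4)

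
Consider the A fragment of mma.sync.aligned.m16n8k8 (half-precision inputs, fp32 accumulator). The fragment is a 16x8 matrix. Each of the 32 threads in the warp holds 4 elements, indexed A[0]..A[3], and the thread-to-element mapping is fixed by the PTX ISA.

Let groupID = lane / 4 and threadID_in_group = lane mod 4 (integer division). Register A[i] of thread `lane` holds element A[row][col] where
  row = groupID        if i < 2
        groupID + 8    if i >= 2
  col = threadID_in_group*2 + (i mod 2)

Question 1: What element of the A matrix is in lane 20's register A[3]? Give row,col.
13,1

lane 20=>20/4=5, 20 mod 4=0
i=3  r:5+8=>13  c:2·0+1=>1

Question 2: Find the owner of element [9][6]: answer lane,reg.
7,2

r=9⇒gr=1,Rb=1  c=6⇒th=3,odd=0
L=1*4+3=7  i=1*2+0=2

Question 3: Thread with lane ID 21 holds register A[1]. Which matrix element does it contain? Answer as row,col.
lane 21⇒21/4=5, 21 mod 4=1
i=1  r:5+0⇒5  c:2·1+1⇒3

5,3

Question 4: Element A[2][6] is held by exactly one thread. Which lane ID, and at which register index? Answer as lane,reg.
r=2->g=2,rb=0  c=6->t=3,b0=0
L=2*4+3=11  i=0*2+0=0

11,0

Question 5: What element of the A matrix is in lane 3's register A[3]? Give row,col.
8,7

3: gid=0,tid=3
[3] (0+8,3*2+1) = (8,7)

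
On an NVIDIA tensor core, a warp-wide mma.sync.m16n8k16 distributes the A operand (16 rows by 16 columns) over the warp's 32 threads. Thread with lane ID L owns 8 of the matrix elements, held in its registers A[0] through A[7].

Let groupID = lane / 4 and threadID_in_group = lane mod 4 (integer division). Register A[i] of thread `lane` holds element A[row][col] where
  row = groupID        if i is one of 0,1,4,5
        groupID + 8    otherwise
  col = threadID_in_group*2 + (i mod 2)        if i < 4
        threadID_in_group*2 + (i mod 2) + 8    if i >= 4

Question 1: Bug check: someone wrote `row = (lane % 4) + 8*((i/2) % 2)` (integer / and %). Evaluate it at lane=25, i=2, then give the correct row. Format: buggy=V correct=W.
buggy=9 correct=14

`(lane % 4) + 8*((i/2) % 2)`[25,2]→9
L=25→G=25>>2=6, T=25&3=1
[2]→row 6+8=14  col 1·2+0+0=2
row: 9 vs 14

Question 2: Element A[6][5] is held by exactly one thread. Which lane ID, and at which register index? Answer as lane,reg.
r=6->g=6,rb=0  c=5->cb=0,t=2,b0=1
L=6*4+2=26  i=0*4+0*2+1=1

26,1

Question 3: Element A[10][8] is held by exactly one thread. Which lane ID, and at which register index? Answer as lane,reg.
r=10⇒gr=2,Rb=1  c=8⇒Cb=1,th=0,odd=0
L=2*4+0=8  i=1*4+1*2+0=6

8,6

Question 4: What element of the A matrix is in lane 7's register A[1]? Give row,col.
7: gid=1,tid=3
[1] (1+0,3*2+1+0) = (1,7)

1,7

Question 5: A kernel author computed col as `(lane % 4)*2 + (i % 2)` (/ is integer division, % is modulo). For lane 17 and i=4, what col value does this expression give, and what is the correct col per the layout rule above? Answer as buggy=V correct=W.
buggy=2 correct=10

`(lane % 4)*2 + (i % 2)`[17,4]=>2
17: grp=4,tig=1
[4] (4+0,1*2+0+8) = (4,10)
col: 2 vs 10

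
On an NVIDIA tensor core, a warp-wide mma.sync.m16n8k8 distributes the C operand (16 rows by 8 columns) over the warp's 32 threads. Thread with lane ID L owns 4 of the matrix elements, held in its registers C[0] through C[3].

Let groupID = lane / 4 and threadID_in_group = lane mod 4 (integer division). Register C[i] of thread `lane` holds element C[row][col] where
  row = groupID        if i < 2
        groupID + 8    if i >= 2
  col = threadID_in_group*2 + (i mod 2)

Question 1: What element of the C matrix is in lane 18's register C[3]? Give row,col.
18: gid=4,tid=2
[3] (4+8,2*2+1) = (12,5)

12,5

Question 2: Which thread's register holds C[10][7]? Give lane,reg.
r=10⇒gr=2,Rb=1  c=7⇒th=3,odd=1
L=2*4+3=11  i=1*2+1=3

11,3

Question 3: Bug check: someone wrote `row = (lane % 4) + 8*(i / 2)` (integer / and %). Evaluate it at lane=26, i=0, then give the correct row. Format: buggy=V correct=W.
`(lane % 4) + 8*(i / 2)`[26,0]->2
L=26->g=26>>2=6, t=26&3=2
[0]->row 6+0=6  col 2·2+0=4
row: 2 vs 6

buggy=2 correct=6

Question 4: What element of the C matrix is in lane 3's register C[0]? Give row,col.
lane 3: gr=0 (3/4), th=3 (3%4)
i=0: r=0+0=0, c=3*2+0=6

0,6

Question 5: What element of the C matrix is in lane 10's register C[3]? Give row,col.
10,5

10: gid=2,tid=2
[3] (2+8,2*2+1) = (10,5)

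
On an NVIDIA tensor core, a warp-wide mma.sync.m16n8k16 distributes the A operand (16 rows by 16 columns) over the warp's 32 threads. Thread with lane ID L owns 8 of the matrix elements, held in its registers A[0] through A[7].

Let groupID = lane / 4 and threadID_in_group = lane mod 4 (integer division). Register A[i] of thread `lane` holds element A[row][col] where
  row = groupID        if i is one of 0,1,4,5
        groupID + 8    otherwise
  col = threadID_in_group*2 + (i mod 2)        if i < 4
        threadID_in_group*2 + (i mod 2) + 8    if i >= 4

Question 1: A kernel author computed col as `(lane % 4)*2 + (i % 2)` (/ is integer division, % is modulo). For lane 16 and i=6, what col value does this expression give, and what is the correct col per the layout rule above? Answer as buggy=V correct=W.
`(lane % 4)*2 + (i % 2)`[16,6]->0
lane 16: g=4 (16/4), t=0 (16%4)
i=6: r=4+8=12, c=0*2+0+8=8
col: 0 vs 8

buggy=0 correct=8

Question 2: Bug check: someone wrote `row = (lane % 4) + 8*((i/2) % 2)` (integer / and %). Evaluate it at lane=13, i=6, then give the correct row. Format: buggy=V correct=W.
buggy=9 correct=11

`(lane % 4) + 8*((i/2) % 2)`[13,6]→9
lane 13→13/4=3, 13 mod 4=1
i=6  r:3+8→11  c:2·1+0+8→10
row: 9 vs 11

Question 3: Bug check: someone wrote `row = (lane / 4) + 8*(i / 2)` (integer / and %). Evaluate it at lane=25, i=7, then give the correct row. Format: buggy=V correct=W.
`(lane / 4) + 8*(i / 2)`[25,7]->30
25: g=6,t=1
[7] (6+8,1*2+1+8) = (14,11)
row: 30 vs 14

buggy=30 correct=14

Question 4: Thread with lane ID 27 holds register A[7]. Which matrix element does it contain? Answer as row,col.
L=27⇒gr=27>>2=6, th=27&3=3
[7]⇒row 6+8=14  col 3·2+1+8=15

14,15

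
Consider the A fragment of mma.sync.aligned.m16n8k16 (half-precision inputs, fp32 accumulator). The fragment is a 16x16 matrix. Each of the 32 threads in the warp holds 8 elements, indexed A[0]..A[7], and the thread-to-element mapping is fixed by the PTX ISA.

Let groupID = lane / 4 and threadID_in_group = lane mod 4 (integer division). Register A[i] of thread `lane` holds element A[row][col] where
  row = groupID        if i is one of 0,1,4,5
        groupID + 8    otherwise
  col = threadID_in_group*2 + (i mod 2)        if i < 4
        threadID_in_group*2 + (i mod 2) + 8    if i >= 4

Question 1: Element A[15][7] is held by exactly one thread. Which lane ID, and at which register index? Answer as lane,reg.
31,3

r: 15->gid=7,r8=1  c: 7->c8=0,tid=3,i&1=1
L=7*4+3=31  i=0*4+1*2+1=3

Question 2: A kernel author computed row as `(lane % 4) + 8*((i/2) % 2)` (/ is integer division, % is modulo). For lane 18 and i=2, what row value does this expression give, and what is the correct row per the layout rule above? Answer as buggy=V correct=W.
buggy=10 correct=12

`(lane % 4) + 8*((i/2) % 2)`[18,2]→10
lane 18: G=4 (18/4), T=2 (18%4)
i=2: r=4+8=12, c=2*2+0+0=4
row: 10 vs 12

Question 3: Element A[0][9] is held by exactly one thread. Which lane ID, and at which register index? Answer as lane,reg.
0,5

r=0->g=0,rb=0  c=9->cb=1,t=0,b0=1
L=0*4+0=0  i=1*4+0*2+1=5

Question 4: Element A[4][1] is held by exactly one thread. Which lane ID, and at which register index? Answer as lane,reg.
16,1

r=4⇒gr=4,Rb=0  c=1⇒Cb=0,th=0,odd=1
L=4*4+0=16  i=0*4+0*2+1=1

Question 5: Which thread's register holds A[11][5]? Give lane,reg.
r=11⇒gr=3,Rb=1  c=5⇒Cb=0,th=2,odd=1
L=3*4+2=14  i=0*4+1*2+1=3

14,3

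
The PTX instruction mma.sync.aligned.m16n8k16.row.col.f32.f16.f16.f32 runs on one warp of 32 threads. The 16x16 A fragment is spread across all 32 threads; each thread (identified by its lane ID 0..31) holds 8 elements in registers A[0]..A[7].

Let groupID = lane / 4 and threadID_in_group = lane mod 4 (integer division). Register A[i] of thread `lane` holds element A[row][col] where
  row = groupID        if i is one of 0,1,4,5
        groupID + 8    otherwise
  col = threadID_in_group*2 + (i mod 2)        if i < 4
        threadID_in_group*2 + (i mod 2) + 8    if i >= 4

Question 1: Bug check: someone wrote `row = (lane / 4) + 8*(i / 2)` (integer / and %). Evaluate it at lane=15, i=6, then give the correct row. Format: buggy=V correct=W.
buggy=27 correct=11

`(lane / 4) + 8*(i / 2)`[15,6]=>27
lane 15=>15/4=3, 15 mod 4=3
i=6  r:3+8=>11  c:2·3+0+8=>14
row: 27 vs 11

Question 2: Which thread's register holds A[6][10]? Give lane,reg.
r=6⇒gr=6,Rb=0  c=10⇒Cb=1,th=1,odd=0
L=6*4+1=25  i=1*4+0*2+0=4

25,4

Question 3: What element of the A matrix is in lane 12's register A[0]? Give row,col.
lane 12=>12/4=3, 12 mod 4=0
i=0  r:3+0=>3  c:2·0+0+0=>0

3,0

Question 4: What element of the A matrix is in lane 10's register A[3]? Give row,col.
10: G=2,T=2
[3] (2+8,2*2+1+0) = (10,5)

10,5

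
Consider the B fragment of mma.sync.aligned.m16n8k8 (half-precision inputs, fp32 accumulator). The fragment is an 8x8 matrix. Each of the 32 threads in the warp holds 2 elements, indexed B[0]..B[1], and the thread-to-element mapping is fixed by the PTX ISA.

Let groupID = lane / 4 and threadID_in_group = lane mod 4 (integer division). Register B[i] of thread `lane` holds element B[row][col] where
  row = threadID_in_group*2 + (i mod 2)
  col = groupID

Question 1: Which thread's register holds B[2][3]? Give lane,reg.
13,0

c=3->g=3  r=2->t=1,b0=0
L=3*4+1=13  i=0=0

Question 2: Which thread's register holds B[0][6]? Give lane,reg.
24,0

c=6→G=6  r=0→T=0,p=0
L=6*4+0=24  i=0=0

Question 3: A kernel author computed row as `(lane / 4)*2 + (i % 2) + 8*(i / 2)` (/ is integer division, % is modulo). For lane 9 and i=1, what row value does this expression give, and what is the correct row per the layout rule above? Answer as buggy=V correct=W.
buggy=5 correct=3

`(lane / 4)*2 + (i % 2) + 8*(i / 2)`[9,1]->5
L=9->g=9>>2=2, t=9&3=1
[1]->row 1·2+1=3  col g=2
row: 5 vs 3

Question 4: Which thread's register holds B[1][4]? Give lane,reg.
c=4→G=4  r=1→T=0,p=1
L=4*4+0=16  i=1=1

16,1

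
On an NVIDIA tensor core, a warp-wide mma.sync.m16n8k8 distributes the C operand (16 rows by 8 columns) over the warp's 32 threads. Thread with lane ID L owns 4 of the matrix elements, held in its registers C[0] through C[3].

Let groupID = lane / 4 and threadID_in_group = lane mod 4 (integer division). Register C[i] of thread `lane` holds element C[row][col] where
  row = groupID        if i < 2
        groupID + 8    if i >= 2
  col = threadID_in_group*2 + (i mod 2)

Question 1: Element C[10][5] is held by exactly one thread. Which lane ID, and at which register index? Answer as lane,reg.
r:10=>grp=2,rB=1  c:5=>tig=2,lo=1
L=2*4+2=10  i=1*2+1=3

10,3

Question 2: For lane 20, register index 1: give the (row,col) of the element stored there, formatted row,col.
5,1

L=20⇒gr=20>>2=5, th=20&3=0
[1]⇒row 5+0=5  col 0·2+1=1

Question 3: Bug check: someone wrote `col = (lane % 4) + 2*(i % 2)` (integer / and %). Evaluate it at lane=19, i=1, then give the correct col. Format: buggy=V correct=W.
buggy=5 correct=7

`(lane % 4) + 2*(i % 2)`[19,1]=>5
L=19=>grp=19>>2=4, tig=19&3=3
[1]=>row 4+0=4  col 3·2+1=7
col: 5 vs 7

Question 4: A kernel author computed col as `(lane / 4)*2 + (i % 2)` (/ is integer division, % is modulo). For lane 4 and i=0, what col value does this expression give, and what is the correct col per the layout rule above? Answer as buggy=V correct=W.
`(lane / 4)*2 + (i % 2)`[4,0]->2
L=4->g=4>>2=1, t=4&3=0
[0]->row 1+0=1  col 0·2+0=0
col: 2 vs 0

buggy=2 correct=0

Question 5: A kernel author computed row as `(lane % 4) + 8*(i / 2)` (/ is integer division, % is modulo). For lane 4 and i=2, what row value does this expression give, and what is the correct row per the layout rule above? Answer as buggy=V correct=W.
`(lane % 4) + 8*(i / 2)`[4,2]⇒8
4: gr=1,th=0
[2] (1+8,0*2+0) = (9,0)
row: 8 vs 9

buggy=8 correct=9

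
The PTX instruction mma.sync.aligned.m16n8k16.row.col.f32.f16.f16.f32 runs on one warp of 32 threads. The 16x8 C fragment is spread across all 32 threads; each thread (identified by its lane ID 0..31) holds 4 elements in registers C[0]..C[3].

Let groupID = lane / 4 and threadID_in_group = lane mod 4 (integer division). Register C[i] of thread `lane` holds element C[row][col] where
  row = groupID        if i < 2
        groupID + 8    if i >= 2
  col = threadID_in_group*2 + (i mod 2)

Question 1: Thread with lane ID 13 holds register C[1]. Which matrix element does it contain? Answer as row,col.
3,3

13: g=3,t=1
[1] (3+0,1*2+1) = (3,3)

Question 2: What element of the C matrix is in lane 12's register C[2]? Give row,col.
12: G=3,T=0
[2] (3+8,0*2+0) = (11,0)

11,0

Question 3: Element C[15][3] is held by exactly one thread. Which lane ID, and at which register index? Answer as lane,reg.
r=15→G=7,rhi=1  c=3→T=1,p=1
L=7*4+1=29  i=1*2+1=3

29,3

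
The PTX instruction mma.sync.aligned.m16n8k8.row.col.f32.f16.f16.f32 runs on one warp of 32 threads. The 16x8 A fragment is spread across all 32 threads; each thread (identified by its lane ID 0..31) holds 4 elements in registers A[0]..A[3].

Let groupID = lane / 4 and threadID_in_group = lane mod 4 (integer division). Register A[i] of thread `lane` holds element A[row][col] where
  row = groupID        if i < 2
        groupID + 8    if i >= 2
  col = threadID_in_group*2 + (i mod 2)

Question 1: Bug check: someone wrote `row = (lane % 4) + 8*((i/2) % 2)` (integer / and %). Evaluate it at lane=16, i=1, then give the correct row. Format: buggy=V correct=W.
`(lane % 4) + 8*((i/2) % 2)`[16,1]→0
lane 16: G=4 (16/4), T=0 (16%4)
i=1: r=4+0=4, c=0*2+1=1
row: 0 vs 4

buggy=0 correct=4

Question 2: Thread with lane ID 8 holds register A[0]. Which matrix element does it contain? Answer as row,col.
8: g=2,t=0
[0] (2+0,0*2+0) = (2,0)

2,0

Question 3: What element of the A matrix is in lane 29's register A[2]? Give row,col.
lane 29->29/4=7, 29 mod 4=1
i=2  r:7+8->15  c:2·1+0->2

15,2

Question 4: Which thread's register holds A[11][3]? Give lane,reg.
r=11⇒gr=3,Rb=1  c=3⇒th=1,odd=1
L=3*4+1=13  i=1*2+1=3

13,3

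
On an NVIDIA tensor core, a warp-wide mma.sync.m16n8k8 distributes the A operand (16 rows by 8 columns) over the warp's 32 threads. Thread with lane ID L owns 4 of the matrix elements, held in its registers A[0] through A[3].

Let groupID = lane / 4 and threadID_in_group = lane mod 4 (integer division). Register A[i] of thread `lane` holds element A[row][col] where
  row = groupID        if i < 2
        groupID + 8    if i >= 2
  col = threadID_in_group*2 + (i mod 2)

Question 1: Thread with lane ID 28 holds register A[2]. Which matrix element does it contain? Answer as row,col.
15,0

lane 28: gr=7 (28/4), th=0 (28%4)
i=2: r=7+8=15, c=0*2+0=0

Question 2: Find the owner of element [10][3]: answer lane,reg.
r=10→G=2,rhi=1  c=3→T=1,p=1
L=2*4+1=9  i=1*2+1=3

9,3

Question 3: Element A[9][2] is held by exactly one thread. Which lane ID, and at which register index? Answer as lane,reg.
r: 9->gid=1,r8=1  c: 2->tid=1,i&1=0
L=1*4+1=5  i=1*2+0=2

5,2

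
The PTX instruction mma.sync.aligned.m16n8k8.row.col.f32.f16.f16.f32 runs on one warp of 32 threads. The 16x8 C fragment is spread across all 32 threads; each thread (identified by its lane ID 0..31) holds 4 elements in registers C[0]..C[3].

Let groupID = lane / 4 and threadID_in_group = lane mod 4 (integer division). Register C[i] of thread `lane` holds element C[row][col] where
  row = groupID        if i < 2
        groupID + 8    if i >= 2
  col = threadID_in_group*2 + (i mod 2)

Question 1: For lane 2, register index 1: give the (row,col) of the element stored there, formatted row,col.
lane 2→2/4=0, 2 mod 4=2
i=1  r:0+0→0  c:2·2+1→5

0,5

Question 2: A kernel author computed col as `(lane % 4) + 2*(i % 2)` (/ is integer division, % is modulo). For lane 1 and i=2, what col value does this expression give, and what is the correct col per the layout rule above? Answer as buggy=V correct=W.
buggy=1 correct=2

`(lane % 4) + 2*(i % 2)`[1,2]->1
L=1->g=1>>2=0, t=1&3=1
[2]->row 0+8=8  col 1·2+0=2
col: 1 vs 2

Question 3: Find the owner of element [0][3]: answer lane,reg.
r:0=>grp=0,rB=0  c:3=>tig=1,lo=1
L=0*4+1=1  i=0*2+1=1

1,1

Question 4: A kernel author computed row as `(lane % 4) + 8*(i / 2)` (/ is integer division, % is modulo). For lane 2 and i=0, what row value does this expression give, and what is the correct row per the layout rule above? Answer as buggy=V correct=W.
`(lane % 4) + 8*(i / 2)`[2,0]->2
L=2->g=2>>2=0, t=2&3=2
[0]->row 0+0=0  col 2·2+0=4
row: 2 vs 0

buggy=2 correct=0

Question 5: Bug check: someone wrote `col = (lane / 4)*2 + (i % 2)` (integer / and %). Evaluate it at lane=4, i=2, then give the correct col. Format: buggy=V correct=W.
`(lane / 4)*2 + (i % 2)`[4,2]→2
lane 4: G=1 (4/4), T=0 (4%4)
i=2: r=1+8=9, c=0*2+0=0
col: 2 vs 0

buggy=2 correct=0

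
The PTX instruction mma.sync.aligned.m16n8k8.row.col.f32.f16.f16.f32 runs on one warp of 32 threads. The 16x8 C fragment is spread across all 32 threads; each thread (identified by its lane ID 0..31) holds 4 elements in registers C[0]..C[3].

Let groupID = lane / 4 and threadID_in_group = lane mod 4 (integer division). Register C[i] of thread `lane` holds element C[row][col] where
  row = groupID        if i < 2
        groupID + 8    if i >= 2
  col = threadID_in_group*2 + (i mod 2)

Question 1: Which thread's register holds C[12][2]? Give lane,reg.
r: 12->gid=4,r8=1  c: 2->tid=1,i&1=0
L=4*4+1=17  i=1*2+0=2

17,2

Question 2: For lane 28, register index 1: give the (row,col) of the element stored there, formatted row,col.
7,1

28: gid=7,tid=0
[1] (7+0,0*2+1) = (7,1)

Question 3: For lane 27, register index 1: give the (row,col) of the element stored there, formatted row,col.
lane 27->27/4=6, 27 mod 4=3
i=1  r:6+0->6  c:2·3+1->7

6,7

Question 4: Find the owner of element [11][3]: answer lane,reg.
13,3

r=11→G=3,rhi=1  c=3→T=1,p=1
L=3*4+1=13  i=1*2+1=3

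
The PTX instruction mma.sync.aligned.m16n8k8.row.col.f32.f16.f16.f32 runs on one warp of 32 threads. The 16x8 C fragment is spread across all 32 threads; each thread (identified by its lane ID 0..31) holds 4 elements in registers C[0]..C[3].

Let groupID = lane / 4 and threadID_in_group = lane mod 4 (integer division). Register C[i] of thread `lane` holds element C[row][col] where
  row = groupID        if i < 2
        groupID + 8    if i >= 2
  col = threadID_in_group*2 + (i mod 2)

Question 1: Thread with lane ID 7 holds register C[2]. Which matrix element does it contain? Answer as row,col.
7: gid=1,tid=3
[2] (1+8,3*2+0) = (9,6)

9,6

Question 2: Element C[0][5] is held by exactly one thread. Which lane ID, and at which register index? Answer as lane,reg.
r=0⇒gr=0,Rb=0  c=5⇒th=2,odd=1
L=0*4+2=2  i=0*2+1=1

2,1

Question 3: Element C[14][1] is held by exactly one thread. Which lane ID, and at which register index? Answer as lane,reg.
r:14=>grp=6,rB=1  c:1=>tig=0,lo=1
L=6*4+0=24  i=1*2+1=3

24,3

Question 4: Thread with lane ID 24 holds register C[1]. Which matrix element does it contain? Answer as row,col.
24: gid=6,tid=0
[1] (6+0,0*2+1) = (6,1)

6,1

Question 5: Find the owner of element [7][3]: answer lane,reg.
29,1

r=7→G=7,rhi=0  c=3→T=1,p=1
L=7*4+1=29  i=0*2+1=1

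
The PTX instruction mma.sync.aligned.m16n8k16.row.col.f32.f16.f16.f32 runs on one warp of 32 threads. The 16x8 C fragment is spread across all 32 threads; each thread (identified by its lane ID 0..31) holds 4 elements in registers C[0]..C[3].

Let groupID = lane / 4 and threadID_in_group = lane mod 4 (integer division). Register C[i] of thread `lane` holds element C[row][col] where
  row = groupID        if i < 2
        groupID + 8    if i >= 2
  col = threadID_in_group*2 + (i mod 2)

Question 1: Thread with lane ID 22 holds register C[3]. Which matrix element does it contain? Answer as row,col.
13,5

L=22->gid=22>>2=5, tid=22&3=2
[3]->row 5+8=13  col 2·2+1=5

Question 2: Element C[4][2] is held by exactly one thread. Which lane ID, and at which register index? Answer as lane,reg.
17,0

r=4->g=4,rb=0  c=2->t=1,b0=0
L=4*4+1=17  i=0*2+0=0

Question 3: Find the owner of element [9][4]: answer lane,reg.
r: 9->gid=1,r8=1  c: 4->tid=2,i&1=0
L=1*4+2=6  i=1*2+0=2

6,2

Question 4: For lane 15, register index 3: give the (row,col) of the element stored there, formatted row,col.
11,7

lane 15→15/4=3, 15 mod 4=3
i=3  r:3+8→11  c:2·3+1→7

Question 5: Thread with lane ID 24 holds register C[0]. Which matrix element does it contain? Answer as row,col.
6,0

lane 24=>24/4=6, 24 mod 4=0
i=0  r:6+0=>6  c:2·0+0=>0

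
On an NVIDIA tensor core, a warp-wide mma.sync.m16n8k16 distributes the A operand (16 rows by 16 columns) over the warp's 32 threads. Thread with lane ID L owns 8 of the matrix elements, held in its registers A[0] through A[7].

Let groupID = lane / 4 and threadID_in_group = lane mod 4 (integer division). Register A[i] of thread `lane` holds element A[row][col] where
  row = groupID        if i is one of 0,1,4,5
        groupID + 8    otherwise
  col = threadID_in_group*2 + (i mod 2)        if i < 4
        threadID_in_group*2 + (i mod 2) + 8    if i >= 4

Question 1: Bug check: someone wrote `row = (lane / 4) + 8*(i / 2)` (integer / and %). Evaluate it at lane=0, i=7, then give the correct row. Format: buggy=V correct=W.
`(lane / 4) + 8*(i / 2)`[0,7]→24
L=0→G=0>>2=0, T=0&3=0
[7]→row 0+8=8  col 0·2+1+8=9
row: 24 vs 8

buggy=24 correct=8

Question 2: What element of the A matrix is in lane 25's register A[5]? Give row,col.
lane 25: grp=6 (25/4), tig=1 (25%4)
i=5: r=6+0=6, c=1*2+1+8=11

6,11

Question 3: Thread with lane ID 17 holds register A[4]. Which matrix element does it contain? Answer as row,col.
4,10

lane 17=>17/4=4, 17 mod 4=1
i=4  r:4+0=>4  c:2·1+0+8=>10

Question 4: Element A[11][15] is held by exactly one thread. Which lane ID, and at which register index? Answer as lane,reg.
15,7

r=11⇒gr=3,Rb=1  c=15⇒Cb=1,th=3,odd=1
L=3*4+3=15  i=1*4+1*2+1=7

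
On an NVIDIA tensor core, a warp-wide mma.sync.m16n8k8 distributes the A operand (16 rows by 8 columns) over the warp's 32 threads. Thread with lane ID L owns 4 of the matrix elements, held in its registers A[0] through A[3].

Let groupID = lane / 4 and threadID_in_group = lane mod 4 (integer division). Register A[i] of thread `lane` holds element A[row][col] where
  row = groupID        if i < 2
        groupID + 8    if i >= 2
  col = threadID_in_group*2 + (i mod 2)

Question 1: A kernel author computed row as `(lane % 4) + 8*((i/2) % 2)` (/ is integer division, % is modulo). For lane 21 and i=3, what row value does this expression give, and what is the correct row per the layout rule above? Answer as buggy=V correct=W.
buggy=9 correct=13

`(lane % 4) + 8*((i/2) % 2)`[21,3]⇒9
21: gr=5,th=1
[3] (5+8,1*2+1) = (13,3)
row: 9 vs 13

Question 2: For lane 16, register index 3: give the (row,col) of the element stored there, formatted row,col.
12,1

16: g=4,t=0
[3] (4+8,0*2+1) = (12,1)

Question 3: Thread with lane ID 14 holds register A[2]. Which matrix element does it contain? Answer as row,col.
11,4

14: G=3,T=2
[2] (3+8,2*2+0) = (11,4)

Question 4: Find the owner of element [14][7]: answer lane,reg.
r: 14->gid=6,r8=1  c: 7->tid=3,i&1=1
L=6*4+3=27  i=1*2+1=3

27,3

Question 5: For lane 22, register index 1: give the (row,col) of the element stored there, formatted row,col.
5,5

lane 22->22/4=5, 22 mod 4=2
i=1  r:5+0->5  c:2·2+1->5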